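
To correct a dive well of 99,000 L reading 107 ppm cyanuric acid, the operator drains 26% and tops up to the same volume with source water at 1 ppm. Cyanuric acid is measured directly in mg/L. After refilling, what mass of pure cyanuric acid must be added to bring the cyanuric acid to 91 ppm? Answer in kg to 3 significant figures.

After draining 26% and refilling: 107 × 0.74 + 1 × 0.26 = 79.44 ppm.
Deficit to target: 91 − 79.44 = 11.56 mg/L.
Mass: 11.56 mg/L × 99,000 L = 1144 g cyanuric acid.

1.14 kg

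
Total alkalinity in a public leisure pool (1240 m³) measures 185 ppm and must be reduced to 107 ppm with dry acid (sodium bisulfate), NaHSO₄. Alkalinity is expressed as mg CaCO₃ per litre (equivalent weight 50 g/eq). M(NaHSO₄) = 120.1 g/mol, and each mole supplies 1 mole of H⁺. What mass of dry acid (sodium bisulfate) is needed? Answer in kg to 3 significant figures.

232 kg

Volume: 1240 m³ = 1,240,000 L.
Alkalinity to neutralize: (185 − 107) = 78 mg/L as CaCO₃ × 1,240,000 L = 96,720 g as CaCO₃.
Equivalents of H⁺ required: 96,720 ÷ 50 g/eq = 1934 eq = 1934 mol NaHSO₄.
Mass of NaHSO₄: 1934 × 120.1 = 232,300 g.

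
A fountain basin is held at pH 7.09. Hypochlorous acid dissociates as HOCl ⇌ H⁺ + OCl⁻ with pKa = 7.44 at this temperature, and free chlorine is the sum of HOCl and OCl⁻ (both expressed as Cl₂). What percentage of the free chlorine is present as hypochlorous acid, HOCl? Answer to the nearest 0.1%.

[OCl⁻]/[HOCl] = 10^(pH − pKa) = 10^(7.09 − 7.44) = 10^-0.35 = 0.4467.
Fraction as HOCl = 1 / (1 + 0.4467) = 0.6912.

69.1%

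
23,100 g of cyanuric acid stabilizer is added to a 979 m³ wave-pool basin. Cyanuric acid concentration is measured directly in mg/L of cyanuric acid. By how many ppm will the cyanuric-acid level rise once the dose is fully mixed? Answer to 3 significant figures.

Volume: 979 m³ = 979,000 L.
Rise: 23,100 g / 979,000 L × 1000 = 23.6 mg/L.

23.6 ppm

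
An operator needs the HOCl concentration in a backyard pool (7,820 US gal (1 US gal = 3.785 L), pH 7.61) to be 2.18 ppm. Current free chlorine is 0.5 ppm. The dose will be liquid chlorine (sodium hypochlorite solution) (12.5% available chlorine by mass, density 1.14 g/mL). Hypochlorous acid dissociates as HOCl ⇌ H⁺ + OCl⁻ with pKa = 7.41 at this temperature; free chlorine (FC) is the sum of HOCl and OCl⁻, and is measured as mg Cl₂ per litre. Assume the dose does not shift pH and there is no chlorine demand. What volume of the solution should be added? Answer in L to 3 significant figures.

1.07 L

Volume: 7,820 US gal × 3.785 L/gal = 29,599 L.
[OCl⁻]/[HOCl] = 10^(pH − pKa) = 10^(7.61 − 7.41) = 1.585; fraction as HOCl = 1/(1 + 1.585) = 0.3869.
Free chlorine required for 2.18 ppm HOCl: 2.18 / 0.3869 = 5.635 ppm.
FC to add: 5.635 − 0.5 = 5.135 mg/L as Cl₂.
Cl₂ equivalent: 5.135 mg/L × 29,599 L = 152 g.
Product at 12.5% available Cl: 152 / 0.125 = 1216 g.
Volume: 1216 g ÷ 1.14 g/mL = 1067 mL.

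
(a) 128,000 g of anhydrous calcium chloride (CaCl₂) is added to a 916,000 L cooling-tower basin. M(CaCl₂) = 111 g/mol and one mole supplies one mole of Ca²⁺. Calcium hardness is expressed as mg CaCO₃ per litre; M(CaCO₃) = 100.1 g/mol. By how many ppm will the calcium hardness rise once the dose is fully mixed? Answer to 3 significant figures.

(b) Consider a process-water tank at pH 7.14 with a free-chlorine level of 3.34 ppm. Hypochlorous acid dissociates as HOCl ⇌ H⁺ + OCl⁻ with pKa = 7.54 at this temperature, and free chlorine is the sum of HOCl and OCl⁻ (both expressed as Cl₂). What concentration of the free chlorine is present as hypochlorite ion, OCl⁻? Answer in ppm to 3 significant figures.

(a) 126 ppm; (b) 0.951 ppm

(a) Moles of Ca²⁺: 128,000 g ÷ 111 g/mol = 1153 mol.
(a) As CaCO₃: 1153 mol × 100.1 g/mol = 115,400 g.
(a) Rise: 115,400 g / 916,000 L × 1000 = 126 mg/L.

(b) [OCl⁻]/[HOCl] = 10^(pH − pKa) = 10^(7.14 − 7.54) = 10^-0.40 = 0.3981.
(b) Fraction as HOCl = 1 / (1 + 0.3981) = 0.7153.
(b) OCl⁻ = (1 − 0.7153) × 3.34 ppm = 0.9511 ppm.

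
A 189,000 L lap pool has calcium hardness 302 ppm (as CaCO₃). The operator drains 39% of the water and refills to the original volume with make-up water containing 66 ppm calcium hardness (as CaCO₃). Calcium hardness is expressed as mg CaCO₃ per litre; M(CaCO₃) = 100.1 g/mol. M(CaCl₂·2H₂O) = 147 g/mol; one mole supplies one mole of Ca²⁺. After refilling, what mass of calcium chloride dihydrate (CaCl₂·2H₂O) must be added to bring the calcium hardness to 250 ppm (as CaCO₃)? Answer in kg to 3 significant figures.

11.1 kg

After draining 39% and refilling: 302 × 0.61 + 66 × 0.39 = 209.96 ppm.
Deficit to target: 250 − 209.96 = 40.04 mg/L.
As CaCO₃: 40.04 mg/L × 189,000 L = 7568 g; ÷ 100.1 = 75.6 mol Ca²⁺.
Mass: 75.6 × 147 = 11,110 g.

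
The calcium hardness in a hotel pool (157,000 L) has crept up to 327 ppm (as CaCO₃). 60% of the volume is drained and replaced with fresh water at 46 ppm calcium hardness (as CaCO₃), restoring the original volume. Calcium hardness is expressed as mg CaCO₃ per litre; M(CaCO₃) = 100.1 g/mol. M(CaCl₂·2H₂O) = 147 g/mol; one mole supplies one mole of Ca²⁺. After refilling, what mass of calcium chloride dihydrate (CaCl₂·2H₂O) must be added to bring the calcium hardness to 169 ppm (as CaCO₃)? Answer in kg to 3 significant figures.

2.44 kg

After draining 60% and refilling: 327 × 0.40 + 46 × 0.60 = 158.4 ppm.
Deficit to target: 169 − 158.4 = 10.6 mg/L.
As CaCO₃: 10.6 mg/L × 157,000 L = 1664 g; ÷ 100.1 = 16.63 mol Ca²⁺.
Mass: 16.63 × 147 = 2444 g.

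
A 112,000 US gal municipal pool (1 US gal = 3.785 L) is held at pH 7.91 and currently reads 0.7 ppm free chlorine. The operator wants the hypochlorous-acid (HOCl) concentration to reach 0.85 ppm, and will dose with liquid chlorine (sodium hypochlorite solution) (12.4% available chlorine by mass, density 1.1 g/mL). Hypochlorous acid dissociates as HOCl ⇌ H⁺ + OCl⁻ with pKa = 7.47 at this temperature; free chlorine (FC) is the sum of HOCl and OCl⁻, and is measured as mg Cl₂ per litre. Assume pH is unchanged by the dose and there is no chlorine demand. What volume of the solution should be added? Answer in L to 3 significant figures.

7.74 L

Volume: 112,000 US gal × 3.785 L/gal = 423,920 L.
[OCl⁻]/[HOCl] = 10^(pH − pKa) = 10^(7.91 − 7.47) = 2.754; fraction as HOCl = 1/(1 + 2.754) = 0.2664.
Free chlorine required for 0.85 ppm HOCl: 0.85 / 0.2664 = 3.191 ppm.
FC to add: 3.191 − 0.7 = 2.491 mg/L as Cl₂.
Cl₂ equivalent: 2.491 mg/L × 423,920 L = 1056 g.
Product at 12.4% available Cl: 1056 / 0.124 = 8516 g.
Volume: 8516 g ÷ 1.1 g/mL = 7742 mL.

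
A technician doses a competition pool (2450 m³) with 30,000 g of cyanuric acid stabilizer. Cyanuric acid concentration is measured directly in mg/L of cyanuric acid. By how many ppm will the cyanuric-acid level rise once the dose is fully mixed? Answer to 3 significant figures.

12.2 ppm

Volume: 2450 m³ = 2,450,000 L.
Rise: 30,000 g / 2,450,000 L × 1000 = 12.24 mg/L.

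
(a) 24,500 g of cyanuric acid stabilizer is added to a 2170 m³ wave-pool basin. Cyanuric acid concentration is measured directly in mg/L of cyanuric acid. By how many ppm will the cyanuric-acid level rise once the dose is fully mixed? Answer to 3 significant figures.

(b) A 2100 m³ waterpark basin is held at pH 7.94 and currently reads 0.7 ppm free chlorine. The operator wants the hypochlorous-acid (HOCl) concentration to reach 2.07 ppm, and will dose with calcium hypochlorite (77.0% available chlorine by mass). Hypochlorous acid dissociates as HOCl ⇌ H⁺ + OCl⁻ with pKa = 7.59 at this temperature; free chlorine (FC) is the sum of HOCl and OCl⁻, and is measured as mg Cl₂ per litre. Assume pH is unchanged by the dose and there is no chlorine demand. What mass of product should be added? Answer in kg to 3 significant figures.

(a) 11.3 ppm; (b) 16.4 kg

(a) Volume: 2170 m³ = 2,170,000 L.
(a) Rise: 24,500 g / 2,170,000 L × 1000 = 11.29 mg/L.

(b) Volume: 2100 m³ = 2,100,000 L.
(b) [OCl⁻]/[HOCl] = 10^(pH − pKa) = 10^(7.94 − 7.59) = 2.239; fraction as HOCl = 1/(1 + 2.239) = 0.3088.
(b) Free chlorine required for 2.07 ppm HOCl: 2.07 / 0.3088 = 6.704 ppm.
(b) FC to add: 6.704 − 0.7 = 6.004 mg/L as Cl₂.
(b) Cl₂ equivalent: 6.004 mg/L × 2,100,000 L = 12,610 g.
(b) Product at 77.0% available Cl: 12,610 / 0.77 = 16,370 g.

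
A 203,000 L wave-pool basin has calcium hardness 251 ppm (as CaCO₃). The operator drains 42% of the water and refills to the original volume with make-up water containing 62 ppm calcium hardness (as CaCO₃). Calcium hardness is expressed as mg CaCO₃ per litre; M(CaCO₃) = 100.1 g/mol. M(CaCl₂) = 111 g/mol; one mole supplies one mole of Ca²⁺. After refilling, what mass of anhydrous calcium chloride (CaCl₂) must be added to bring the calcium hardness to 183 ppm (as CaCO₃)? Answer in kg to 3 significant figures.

2.56 kg

After draining 42% and refilling: 251 × 0.58 + 62 × 0.42 = 171.62 ppm.
Deficit to target: 183 − 171.62 = 11.38 mg/L.
As CaCO₃: 11.38 mg/L × 203,000 L = 2310 g; ÷ 100.1 = 23.08 mol Ca²⁺.
Mass: 23.08 × 111 = 2562 g.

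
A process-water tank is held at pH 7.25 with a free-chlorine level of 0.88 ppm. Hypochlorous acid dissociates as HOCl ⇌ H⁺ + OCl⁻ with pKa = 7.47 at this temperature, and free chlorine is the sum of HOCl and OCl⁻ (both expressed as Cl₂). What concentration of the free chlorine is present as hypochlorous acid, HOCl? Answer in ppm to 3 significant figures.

0.549 ppm

[OCl⁻]/[HOCl] = 10^(pH − pKa) = 10^(7.25 − 7.47) = 10^-0.22 = 0.6026.
Fraction as HOCl = 1 / (1 + 0.6026) = 0.624.
HOCl = 0.624 × 0.88 ppm = 0.5491 ppm.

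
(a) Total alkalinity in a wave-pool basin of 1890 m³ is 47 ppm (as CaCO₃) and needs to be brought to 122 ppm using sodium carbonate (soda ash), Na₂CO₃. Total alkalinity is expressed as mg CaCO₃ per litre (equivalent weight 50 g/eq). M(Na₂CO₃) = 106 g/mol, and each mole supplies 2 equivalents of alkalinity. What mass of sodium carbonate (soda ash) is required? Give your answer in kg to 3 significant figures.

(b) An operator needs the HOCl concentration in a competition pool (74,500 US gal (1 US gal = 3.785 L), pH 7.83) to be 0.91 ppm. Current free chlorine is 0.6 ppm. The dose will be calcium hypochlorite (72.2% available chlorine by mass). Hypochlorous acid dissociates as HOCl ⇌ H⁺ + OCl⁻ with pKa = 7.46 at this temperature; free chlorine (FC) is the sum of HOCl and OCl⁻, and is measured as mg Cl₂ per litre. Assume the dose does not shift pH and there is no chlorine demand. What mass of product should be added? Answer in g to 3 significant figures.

(a) 150 kg; (b) 954 g

(a) Volume: 1890 m³ = 1,890,000 L.
(a) Alkalinity to add: (122 − 47) = 75 mg/L as CaCO₃ × 1,890,000 L = 141,800 g as CaCO₃.
(a) Equivalents: 141,800 g ÷ 50 g/eq = 2835 eq.
(a) Each mole of Na₂CO₃ supplies 2 eq, so 2835 / 2 = 1418 mol.
(a) Mass: 1418 mol × 106 g/mol = 150,300 g.

(b) Volume: 74,500 US gal × 3.785 L/gal = 281,982 L.
(b) [OCl⁻]/[HOCl] = 10^(pH − pKa) = 10^(7.83 − 7.46) = 2.344; fraction as HOCl = 1/(1 + 2.344) = 0.299.
(b) Free chlorine required for 0.91 ppm HOCl: 0.91 / 0.299 = 3.043 ppm.
(b) FC to add: 3.043 − 0.6 = 2.443 mg/L as Cl₂.
(b) Cl₂ equivalent: 2.443 mg/L × 281,982 L = 689 g.
(b) Product at 72.2% available Cl: 689 / 0.722 = 954.2 g.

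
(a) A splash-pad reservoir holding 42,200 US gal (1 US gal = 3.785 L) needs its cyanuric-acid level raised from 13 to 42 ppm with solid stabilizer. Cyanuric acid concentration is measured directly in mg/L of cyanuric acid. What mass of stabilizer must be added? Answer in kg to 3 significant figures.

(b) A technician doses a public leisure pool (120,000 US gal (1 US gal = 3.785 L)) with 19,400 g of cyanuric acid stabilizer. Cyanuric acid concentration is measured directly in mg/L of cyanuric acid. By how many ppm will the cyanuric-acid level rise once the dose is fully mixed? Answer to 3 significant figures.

(a) Volume: 42,200 US gal × 3.785 L/gal = 159,727 L.
(a) CYA to add: (42 − 13) = 29 mg/L × 159,727 L = 4632 g cyanuric acid.

(b) Volume: 120,000 US gal × 3.785 L/gal = 454,200 L.
(b) Rise: 19,400 g / 454,200 L × 1000 = 42.71 mg/L.

(a) 4.63 kg; (b) 42.7 ppm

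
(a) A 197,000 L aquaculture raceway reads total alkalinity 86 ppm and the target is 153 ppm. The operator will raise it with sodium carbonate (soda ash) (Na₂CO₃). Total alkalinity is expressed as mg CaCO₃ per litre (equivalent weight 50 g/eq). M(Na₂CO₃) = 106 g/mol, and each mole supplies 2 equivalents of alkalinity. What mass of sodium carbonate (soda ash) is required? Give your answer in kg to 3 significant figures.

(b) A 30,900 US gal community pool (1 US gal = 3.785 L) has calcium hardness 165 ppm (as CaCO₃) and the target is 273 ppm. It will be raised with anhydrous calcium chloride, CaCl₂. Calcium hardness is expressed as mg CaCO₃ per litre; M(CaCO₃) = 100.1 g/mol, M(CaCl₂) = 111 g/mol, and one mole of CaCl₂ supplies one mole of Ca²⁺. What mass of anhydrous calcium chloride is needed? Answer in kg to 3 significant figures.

(a) Alkalinity to add: (153 − 86) = 67 mg/L as CaCO₃ × 197,000 L = 13,200 g as CaCO₃.
(a) Equivalents: 13,200 g ÷ 50 g/eq = 264 eq.
(a) Each mole of Na₂CO₃ supplies 2 eq, so 264 / 2 = 132 mol.
(a) Mass: 132 mol × 106 g/mol = 13,990 g.

(b) Volume: 30,900 US gal × 3.785 L/gal = 116,956 L.
(b) Hardness to add: (273 − 165) = 108 mg/L as CaCO₃ × 116,956 L = 12,630 g as CaCO₃.
(b) Moles of Ca²⁺ (1 mol Ca²⁺ ≡ 1 mol CaCO₃): 12,630 / 100.1 g/mol = 126.2 mol.
(b) Mass of CaCl₂: 126.2 × 111 = 14,010 g.

(a) 14.0 kg; (b) 14.0 kg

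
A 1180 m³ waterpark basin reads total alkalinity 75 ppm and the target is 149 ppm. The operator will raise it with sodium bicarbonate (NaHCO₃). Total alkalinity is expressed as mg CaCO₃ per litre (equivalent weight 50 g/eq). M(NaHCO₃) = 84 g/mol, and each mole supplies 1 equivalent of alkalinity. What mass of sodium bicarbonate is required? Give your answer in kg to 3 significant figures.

Volume: 1180 m³ = 1,180,000 L.
Alkalinity to add: (149 − 75) = 74 mg/L as CaCO₃ × 1,180,000 L = 87,320 g as CaCO₃.
Equivalents: 87,320 g ÷ 50 g/eq = 1746 eq.
NaHCO₃ supplies 1 eq per mole → 1746 mol.
Mass: 1746 mol × 84 g/mol = 146,700 g.

147 kg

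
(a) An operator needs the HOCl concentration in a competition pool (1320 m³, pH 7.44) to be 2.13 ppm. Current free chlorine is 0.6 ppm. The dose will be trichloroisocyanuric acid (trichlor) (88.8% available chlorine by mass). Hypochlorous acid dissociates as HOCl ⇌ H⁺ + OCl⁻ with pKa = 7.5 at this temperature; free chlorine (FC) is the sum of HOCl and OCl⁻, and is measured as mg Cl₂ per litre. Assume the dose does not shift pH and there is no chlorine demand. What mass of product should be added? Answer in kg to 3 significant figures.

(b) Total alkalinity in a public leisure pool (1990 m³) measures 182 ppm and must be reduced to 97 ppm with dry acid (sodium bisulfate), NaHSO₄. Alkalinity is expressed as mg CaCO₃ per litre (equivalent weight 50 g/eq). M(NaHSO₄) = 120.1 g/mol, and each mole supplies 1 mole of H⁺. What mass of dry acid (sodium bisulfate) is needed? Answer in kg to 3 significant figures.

(a) 5.03 kg; (b) 406 kg

(a) Volume: 1320 m³ = 1,320,000 L.
(a) [OCl⁻]/[HOCl] = 10^(pH − pKa) = 10^(7.44 − 7.5) = 0.871; fraction as HOCl = 1/(1 + 0.871) = 0.5345.
(a) Free chlorine required for 2.13 ppm HOCl: 2.13 / 0.5345 = 3.985 ppm.
(a) FC to add: 3.985 − 0.6 = 3.385 mg/L as Cl₂.
(a) Cl₂ equivalent: 3.385 mg/L × 1,320,000 L = 4468 g.
(a) Product at 88.8% available Cl: 4468 / 0.888 = 5032 g.

(b) Volume: 1990 m³ = 1,990,000 L.
(b) Alkalinity to neutralize: (182 − 97) = 85 mg/L as CaCO₃ × 1,990,000 L = 169,200 g as CaCO₃.
(b) Equivalents of H⁺ required: 169,200 ÷ 50 g/eq = 3383 eq = 3383 mol NaHSO₄.
(b) Mass of NaHSO₄: 3383 × 120.1 = 406,300 g.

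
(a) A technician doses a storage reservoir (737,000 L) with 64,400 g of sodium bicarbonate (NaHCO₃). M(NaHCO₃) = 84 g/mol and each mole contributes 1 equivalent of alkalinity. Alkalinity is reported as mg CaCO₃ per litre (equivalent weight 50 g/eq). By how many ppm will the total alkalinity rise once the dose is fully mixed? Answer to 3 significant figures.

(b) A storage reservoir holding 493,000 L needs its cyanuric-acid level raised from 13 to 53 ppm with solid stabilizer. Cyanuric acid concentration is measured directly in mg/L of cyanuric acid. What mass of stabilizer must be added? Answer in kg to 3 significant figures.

(a) 52.0 ppm; (b) 19.7 kg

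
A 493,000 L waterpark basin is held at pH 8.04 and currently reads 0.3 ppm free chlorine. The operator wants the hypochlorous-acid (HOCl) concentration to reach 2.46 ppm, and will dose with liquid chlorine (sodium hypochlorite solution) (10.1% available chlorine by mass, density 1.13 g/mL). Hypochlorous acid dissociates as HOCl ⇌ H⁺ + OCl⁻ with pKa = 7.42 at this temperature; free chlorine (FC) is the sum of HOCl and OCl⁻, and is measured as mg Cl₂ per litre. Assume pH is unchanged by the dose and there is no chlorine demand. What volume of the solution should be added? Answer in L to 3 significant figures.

[OCl⁻]/[HOCl] = 10^(pH − pKa) = 10^(8.04 − 7.42) = 4.169; fraction as HOCl = 1/(1 + 4.169) = 0.1935.
Free chlorine required for 2.46 ppm HOCl: 2.46 / 0.1935 = 12.71 ppm.
FC to add: 12.71 − 0.3 = 12.41 mg/L as Cl₂.
Cl₂ equivalent: 12.41 mg/L × 493,000 L = 6121 g.
Product at 10.1% available Cl: 6121 / 0.101 = 60,600 g.
Volume: 60,600 g ÷ 1.13 g/mL = 53,630 mL.

53.6 L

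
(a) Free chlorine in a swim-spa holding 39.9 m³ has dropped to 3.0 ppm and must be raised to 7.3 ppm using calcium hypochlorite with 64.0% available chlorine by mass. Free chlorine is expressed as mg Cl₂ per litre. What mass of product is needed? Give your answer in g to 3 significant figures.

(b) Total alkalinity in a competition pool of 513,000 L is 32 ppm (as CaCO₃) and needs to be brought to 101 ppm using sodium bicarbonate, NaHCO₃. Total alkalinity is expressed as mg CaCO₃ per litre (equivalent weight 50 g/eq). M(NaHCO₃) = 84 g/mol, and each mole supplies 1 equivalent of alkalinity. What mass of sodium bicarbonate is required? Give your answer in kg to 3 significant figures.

(a) 268 g; (b) 59.5 kg

(a) Volume: 39.9 m³ = 39,900 L.
(a) Chlorine deficit: 7.3 − 3.0 = 4.3 ppm = 4.3 mg/L as Cl₂.
(a) Cl₂ equivalent needed: 4.3 mg/L × 39,900 L = 171,600 mg = 171.6 g.
(a) Product at 64.0% available chlorine: 171.6 / 0.64 = 268.1 g.

(b) Alkalinity to add: (101 − 32) = 69 mg/L as CaCO₃ × 513,000 L = 35,400 g as CaCO₃.
(b) Equivalents: 35,400 g ÷ 50 g/eq = 707.9 eq.
(b) NaHCO₃ supplies 1 eq per mole → 707.9 mol.
(b) Mass: 707.9 mol × 84 g/mol = 59,470 g.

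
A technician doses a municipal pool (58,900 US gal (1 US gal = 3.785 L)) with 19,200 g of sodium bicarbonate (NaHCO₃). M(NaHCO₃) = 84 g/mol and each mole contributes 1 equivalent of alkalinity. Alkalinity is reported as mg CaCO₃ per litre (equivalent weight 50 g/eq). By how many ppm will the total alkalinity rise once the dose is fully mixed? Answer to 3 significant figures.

51.3 ppm

Volume: 58,900 US gal × 3.785 L/gal = 222,936 L.
Moles of NaHCO₃: 19,200 g ÷ 84 g/mol = 228.6 mol → 228.6 eq of alkalinity.
As CaCO₃: 228.6 eq × 50 g/eq = 11,430 g.
Rise: 11,430 g / 222,936 L × 1000 = 51.26 mg/L.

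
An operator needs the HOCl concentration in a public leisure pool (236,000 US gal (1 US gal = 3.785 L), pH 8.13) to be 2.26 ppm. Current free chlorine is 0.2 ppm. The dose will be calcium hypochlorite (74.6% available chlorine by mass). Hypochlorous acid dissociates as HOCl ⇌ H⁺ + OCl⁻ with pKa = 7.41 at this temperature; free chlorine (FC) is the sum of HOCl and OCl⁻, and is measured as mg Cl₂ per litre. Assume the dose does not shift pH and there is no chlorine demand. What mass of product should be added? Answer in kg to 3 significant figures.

16.7 kg

Volume: 236,000 US gal × 3.785 L/gal = 893,260 L.
[OCl⁻]/[HOCl] = 10^(pH − pKa) = 10^(8.13 − 7.41) = 5.248; fraction as HOCl = 1/(1 + 5.248) = 0.16.
Free chlorine required for 2.26 ppm HOCl: 2.26 / 0.16 = 14.12 ppm.
FC to add: 14.12 − 0.2 = 13.92 mg/L as Cl₂.
Cl₂ equivalent: 13.92 mg/L × 893,260 L = 12,430 g.
Product at 74.6% available Cl: 12,430 / 0.746 = 16,670 g.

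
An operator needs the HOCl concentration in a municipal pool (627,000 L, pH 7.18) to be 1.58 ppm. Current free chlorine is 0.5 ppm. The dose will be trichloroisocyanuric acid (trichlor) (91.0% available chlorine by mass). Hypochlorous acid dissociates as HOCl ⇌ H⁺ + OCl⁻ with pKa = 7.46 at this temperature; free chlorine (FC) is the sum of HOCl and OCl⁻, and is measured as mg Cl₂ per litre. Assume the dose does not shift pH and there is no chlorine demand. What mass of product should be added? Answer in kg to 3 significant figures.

1.32 kg

[OCl⁻]/[HOCl] = 10^(pH − pKa) = 10^(7.18 − 7.46) = 0.5248; fraction as HOCl = 1/(1 + 0.5248) = 0.6558.
Free chlorine required for 1.58 ppm HOCl: 1.58 / 0.6558 = 2.409 ppm.
FC to add: 2.409 − 0.5 = 1.909 mg/L as Cl₂.
Cl₂ equivalent: 1.909 mg/L × 627,000 L = 1197 g.
Product at 91.0% available Cl: 1197 / 0.91 = 1315 g.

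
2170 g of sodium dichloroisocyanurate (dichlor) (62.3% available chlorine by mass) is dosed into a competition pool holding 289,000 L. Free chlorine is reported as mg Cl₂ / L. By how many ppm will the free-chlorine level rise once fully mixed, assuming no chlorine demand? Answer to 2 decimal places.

4.68 ppm

Available chlorine delivered: 2170 g × 0.623 = 1352 g as Cl₂.
Concentration rise: 1352 g / 289,000 L = 4.678 mg/L = 4.68 ppm.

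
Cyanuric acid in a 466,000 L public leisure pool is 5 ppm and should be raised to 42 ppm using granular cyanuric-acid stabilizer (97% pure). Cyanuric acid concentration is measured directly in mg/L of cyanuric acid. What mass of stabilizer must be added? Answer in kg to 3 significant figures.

17.8 kg

CYA to add: (42 − 5) = 37 mg/L × 466,000 L = 17,240 g cyanuric acid.
At 97% purity: 17,240 / 0.97 = 17,780 g product.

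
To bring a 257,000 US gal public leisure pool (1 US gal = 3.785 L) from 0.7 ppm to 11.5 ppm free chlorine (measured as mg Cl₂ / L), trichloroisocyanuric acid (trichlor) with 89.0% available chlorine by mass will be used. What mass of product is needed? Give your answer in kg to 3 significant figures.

11.8 kg

Volume: 257,000 US gal × 3.785 L/gal = 972,745 L.
Chlorine deficit: 11.5 − 0.7 = 10.8 ppm = 10.8 mg/L as Cl₂.
Cl₂ equivalent needed: 10.8 mg/L × 972,745 L = 10,510,000 mg = 10,510 g.
Product at 89.0% available chlorine: 10,510 / 0.89 = 11,800 g.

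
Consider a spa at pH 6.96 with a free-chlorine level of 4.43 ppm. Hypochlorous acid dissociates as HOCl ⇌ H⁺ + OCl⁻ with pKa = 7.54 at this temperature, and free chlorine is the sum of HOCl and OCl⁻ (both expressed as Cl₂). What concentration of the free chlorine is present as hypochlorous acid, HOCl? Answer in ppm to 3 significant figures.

[OCl⁻]/[HOCl] = 10^(pH − pKa) = 10^(6.96 − 7.54) = 10^-0.58 = 0.263.
Fraction as HOCl = 1 / (1 + 0.263) = 0.7917.
HOCl = 0.7917 × 4.43 ppm = 3.507 ppm.

3.51 ppm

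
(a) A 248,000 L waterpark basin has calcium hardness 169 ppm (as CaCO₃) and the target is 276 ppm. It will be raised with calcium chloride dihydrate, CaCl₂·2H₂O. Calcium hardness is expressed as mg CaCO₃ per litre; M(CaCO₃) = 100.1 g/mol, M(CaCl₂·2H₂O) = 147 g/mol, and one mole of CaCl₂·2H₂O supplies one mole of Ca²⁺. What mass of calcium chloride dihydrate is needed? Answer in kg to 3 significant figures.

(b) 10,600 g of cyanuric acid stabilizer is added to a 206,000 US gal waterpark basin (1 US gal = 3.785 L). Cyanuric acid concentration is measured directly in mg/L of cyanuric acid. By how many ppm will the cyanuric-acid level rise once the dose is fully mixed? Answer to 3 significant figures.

(a) Hardness to add: (276 − 169) = 107 mg/L as CaCO₃ × 248,000 L = 26,540 g as CaCO₃.
(a) Moles of Ca²⁺ (1 mol Ca²⁺ ≡ 1 mol CaCO₃): 26,540 / 100.1 g/mol = 265.1 mol.
(a) Mass of CaCl₂·2H₂O: 265.1 × 147 = 38,970 g.

(b) Volume: 206,000 US gal × 3.785 L/gal = 779,710 L.
(b) Rise: 10,600 g / 779,710 L × 1000 = 13.59 mg/L.

(a) 39.0 kg; (b) 13.6 ppm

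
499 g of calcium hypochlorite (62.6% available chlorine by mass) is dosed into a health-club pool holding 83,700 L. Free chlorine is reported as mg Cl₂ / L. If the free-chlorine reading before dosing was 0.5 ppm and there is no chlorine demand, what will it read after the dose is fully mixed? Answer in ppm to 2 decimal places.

Available chlorine delivered: 499 g × 0.626 = 312.4 g as Cl₂.
Concentration rise: 312.4 g / 83,700 L = 3.732 mg/L = 3.73 ppm.
Final FC: 0.5 + 3.73 = 4.23 ppm.

4.23 ppm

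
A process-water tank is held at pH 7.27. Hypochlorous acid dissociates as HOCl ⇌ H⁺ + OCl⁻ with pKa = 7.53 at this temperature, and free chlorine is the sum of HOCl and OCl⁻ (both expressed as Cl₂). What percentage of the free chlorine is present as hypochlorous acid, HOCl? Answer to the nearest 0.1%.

[OCl⁻]/[HOCl] = 10^(pH − pKa) = 10^(7.27 − 7.53) = 10^-0.26 = 0.5495.
Fraction as HOCl = 1 / (1 + 0.5495) = 0.6454.

64.5%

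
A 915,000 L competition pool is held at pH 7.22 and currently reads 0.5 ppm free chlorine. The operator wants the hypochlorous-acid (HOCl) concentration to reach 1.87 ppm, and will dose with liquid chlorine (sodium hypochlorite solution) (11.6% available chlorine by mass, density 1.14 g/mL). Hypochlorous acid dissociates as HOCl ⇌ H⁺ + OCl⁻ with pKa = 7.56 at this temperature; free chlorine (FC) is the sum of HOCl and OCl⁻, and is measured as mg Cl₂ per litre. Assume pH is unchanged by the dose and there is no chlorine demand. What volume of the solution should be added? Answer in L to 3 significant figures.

[OCl⁻]/[HOCl] = 10^(pH − pKa) = 10^(7.22 − 7.56) = 0.4571; fraction as HOCl = 1/(1 + 0.4571) = 0.6863.
Free chlorine required for 1.87 ppm HOCl: 1.87 / 0.6863 = 2.725 ppm.
FC to add: 2.725 − 0.5 = 2.225 mg/L as Cl₂.
Cl₂ equivalent: 2.225 mg/L × 915,000 L = 2036 g.
Product at 11.6% available Cl: 2036 / 0.116 = 17,550 g.
Volume: 17,550 g ÷ 1.14 g/mL = 15,390 mL.

15.4 L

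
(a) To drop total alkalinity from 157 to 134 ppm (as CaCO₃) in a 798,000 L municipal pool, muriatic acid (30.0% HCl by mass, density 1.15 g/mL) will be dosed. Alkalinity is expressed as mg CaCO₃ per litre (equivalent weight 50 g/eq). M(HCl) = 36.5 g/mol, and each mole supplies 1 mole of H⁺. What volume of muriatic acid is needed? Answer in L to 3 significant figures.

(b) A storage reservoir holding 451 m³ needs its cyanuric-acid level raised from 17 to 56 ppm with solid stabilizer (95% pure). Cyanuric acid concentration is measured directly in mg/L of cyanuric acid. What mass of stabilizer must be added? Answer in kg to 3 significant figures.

(a) Alkalinity to neutralize: (157 − 134) = 23 mg/L as CaCO₃ × 798,000 L = 18,350 g as CaCO₃.
(a) Equivalents of H⁺ required: 18,350 ÷ 50 g/eq = 367.1 eq = 367.1 mol HCl.
(a) Mass of HCl: 367.1 × 36.5 = 13,400 g.
(a) Mass of 30.0% solution: 13,400 / 0.3 = 44,660 g.
(a) Volume: 44,660 g ÷ 1.15 g/mL = 38,840 mL.

(b) Volume: 451 m³ = 451,000 L.
(b) CYA to add: (56 − 17) = 39 mg/L × 451,000 L = 17,590 g cyanuric acid.
(b) At 95% purity: 17,590 / 0.95 = 18,510 g product.

(a) 38.8 L; (b) 18.5 kg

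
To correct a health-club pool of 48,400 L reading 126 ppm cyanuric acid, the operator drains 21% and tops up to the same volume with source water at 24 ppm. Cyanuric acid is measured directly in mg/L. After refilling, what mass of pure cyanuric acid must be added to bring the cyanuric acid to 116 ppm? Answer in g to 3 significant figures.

553 g

After draining 21% and refilling: 126 × 0.79 + 24 × 0.21 = 104.58 ppm.
Deficit to target: 116 − 104.58 = 11.42 mg/L.
Mass: 11.42 mg/L × 48,400 L = 552.7 g cyanuric acid.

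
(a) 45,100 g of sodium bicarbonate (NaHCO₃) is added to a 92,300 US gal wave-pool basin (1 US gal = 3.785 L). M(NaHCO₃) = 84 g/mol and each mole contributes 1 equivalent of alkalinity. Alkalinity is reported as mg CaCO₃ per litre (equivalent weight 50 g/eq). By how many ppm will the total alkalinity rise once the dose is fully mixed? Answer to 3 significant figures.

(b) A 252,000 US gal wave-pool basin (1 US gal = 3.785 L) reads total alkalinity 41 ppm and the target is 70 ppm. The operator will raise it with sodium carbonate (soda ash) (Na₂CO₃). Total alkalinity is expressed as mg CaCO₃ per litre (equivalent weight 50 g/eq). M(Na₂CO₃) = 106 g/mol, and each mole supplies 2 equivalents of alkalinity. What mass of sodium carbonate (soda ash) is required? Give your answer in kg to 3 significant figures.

(a) Volume: 92,300 US gal × 3.785 L/gal = 349,356 L.
(a) Moles of NaHCO₃: 45,100 g ÷ 84 g/mol = 536.9 mol → 536.9 eq of alkalinity.
(a) As CaCO₃: 536.9 eq × 50 g/eq = 26,850 g.
(a) Rise: 26,850 g / 349,356 L × 1000 = 76.84 mg/L.

(b) Volume: 252,000 US gal × 3.785 L/gal = 953,820 L.
(b) Alkalinity to add: (70 − 41) = 29 mg/L as CaCO₃ × 953,820 L = 27,660 g as CaCO₃.
(b) Equivalents: 27,660 g ÷ 50 g/eq = 553.2 eq.
(b) Each mole of Na₂CO₃ supplies 2 eq, so 553.2 / 2 = 276.6 mol.
(b) Mass: 276.6 mol × 106 g/mol = 29,320 g.

(a) 76.8 ppm; (b) 29.3 kg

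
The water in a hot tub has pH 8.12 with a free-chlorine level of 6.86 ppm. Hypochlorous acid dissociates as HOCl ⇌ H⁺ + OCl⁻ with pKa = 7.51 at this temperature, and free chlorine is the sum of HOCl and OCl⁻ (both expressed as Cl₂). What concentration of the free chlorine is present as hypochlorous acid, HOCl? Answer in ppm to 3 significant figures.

1.35 ppm

[OCl⁻]/[HOCl] = 10^(pH − pKa) = 10^(8.12 − 7.51) = 10^0.61 = 4.074.
Fraction as HOCl = 1 / (1 + 4.074) = 0.1971.
HOCl = 0.1971 × 6.86 ppm = 1.352 ppm.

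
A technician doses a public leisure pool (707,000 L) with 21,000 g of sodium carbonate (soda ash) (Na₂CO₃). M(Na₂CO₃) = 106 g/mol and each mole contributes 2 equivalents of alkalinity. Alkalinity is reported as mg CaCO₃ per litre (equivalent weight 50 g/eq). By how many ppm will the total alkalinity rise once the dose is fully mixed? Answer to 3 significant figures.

28.0 ppm

Moles of Na₂CO₃: 21,000 g ÷ 106 g/mol = 198.1 mol → 396.2 eq of alkalinity.
As CaCO₃: 396.2 eq × 50 g/eq = 19,810 g.
Rise: 19,810 g / 707,000 L × 1000 = 28.02 mg/L.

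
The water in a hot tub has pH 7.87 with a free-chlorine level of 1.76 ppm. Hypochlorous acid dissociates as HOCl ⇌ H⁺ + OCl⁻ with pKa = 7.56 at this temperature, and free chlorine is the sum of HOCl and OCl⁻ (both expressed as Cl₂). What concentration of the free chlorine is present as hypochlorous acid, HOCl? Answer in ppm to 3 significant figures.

0.579 ppm

[OCl⁻]/[HOCl] = 10^(pH − pKa) = 10^(7.87 − 7.56) = 10^0.31 = 2.042.
Fraction as HOCl = 1 / (1 + 2.042) = 0.3288.
HOCl = 0.3288 × 1.76 ppm = 0.5786 ppm.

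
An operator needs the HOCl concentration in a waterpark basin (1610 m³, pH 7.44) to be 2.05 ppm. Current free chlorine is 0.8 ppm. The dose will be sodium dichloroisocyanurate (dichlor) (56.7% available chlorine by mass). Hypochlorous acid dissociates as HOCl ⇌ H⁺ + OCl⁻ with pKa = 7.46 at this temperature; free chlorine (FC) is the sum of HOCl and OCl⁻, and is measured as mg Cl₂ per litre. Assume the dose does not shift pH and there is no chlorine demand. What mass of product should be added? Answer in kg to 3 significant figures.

Volume: 1610 m³ = 1,610,000 L.
[OCl⁻]/[HOCl] = 10^(pH − pKa) = 10^(7.44 − 7.46) = 0.955; fraction as HOCl = 1/(1 + 0.955) = 0.5115.
Free chlorine required for 2.05 ppm HOCl: 2.05 / 0.5115 = 4.008 ppm.
FC to add: 4.008 − 0.8 = 3.208 mg/L as Cl₂.
Cl₂ equivalent: 3.208 mg/L × 1,610,000 L = 5164 g.
Product at 56.7% available Cl: 5164 / 0.567 = 9108 g.

9.11 kg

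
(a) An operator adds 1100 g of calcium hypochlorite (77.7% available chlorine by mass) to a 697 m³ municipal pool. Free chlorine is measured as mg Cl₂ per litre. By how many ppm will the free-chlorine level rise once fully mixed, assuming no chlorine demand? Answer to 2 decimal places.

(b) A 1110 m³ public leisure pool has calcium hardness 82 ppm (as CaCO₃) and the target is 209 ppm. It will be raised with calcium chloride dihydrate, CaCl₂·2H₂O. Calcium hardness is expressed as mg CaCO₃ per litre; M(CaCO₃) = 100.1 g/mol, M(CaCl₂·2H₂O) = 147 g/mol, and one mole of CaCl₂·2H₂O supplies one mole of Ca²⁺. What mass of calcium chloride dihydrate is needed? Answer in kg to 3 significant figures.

(a) Volume: 697 m³ = 697,000 L.
(a) Available chlorine delivered: 1100 g × 0.777 = 854.7 g as Cl₂.
(a) Concentration rise: 854.7 g / 697,000 L = 1.226 mg/L = 1.23 ppm.

(b) Volume: 1110 m³ = 1,110,000 L.
(b) Hardness to add: (209 − 82) = 127 mg/L as CaCO₃ × 1,110,000 L = 141,000 g as CaCO₃.
(b) Moles of Ca²⁺ (1 mol Ca²⁺ ≡ 1 mol CaCO₃): 141,000 / 100.1 g/mol = 1408 mol.
(b) Mass of CaCl₂·2H₂O: 1408 × 147 = 207,000 g.

(a) 1.23 ppm; (b) 207 kg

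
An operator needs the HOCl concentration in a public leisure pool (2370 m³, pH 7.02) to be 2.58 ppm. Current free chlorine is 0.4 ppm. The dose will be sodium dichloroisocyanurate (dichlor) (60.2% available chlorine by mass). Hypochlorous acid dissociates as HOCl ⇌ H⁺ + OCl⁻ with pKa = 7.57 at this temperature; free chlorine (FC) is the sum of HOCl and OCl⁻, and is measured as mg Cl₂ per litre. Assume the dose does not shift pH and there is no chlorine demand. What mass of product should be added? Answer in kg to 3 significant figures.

Volume: 2370 m³ = 2,370,000 L.
[OCl⁻]/[HOCl] = 10^(pH − pKa) = 10^(7.02 − 7.57) = 0.2818; fraction as HOCl = 1/(1 + 0.2818) = 0.7801.
Free chlorine required for 2.58 ppm HOCl: 2.58 / 0.7801 = 3.307 ppm.
FC to add: 3.307 − 0.4 = 2.907 mg/L as Cl₂.
Cl₂ equivalent: 2.907 mg/L × 2,370,000 L = 6890 g.
Product at 60.2% available Cl: 6890 / 0.602 = 11,450 g.

11.4 kg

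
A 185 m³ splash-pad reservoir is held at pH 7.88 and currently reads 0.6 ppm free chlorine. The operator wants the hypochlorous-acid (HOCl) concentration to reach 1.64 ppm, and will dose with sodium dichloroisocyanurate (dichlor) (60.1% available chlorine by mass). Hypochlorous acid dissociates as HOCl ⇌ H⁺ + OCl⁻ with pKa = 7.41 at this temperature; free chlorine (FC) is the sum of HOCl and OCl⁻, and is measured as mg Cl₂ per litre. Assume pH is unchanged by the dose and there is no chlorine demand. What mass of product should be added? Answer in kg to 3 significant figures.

Volume: 185 m³ = 185,000 L.
[OCl⁻]/[HOCl] = 10^(pH − pKa) = 10^(7.88 − 7.41) = 2.951; fraction as HOCl = 1/(1 + 2.951) = 0.2531.
Free chlorine required for 1.64 ppm HOCl: 1.64 / 0.2531 = 6.48 ppm.
FC to add: 6.48 − 0.6 = 5.88 mg/L as Cl₂.
Cl₂ equivalent: 5.88 mg/L × 185,000 L = 1088 g.
Product at 60.1% available Cl: 1088 / 0.601 = 1810 g.

1.81 kg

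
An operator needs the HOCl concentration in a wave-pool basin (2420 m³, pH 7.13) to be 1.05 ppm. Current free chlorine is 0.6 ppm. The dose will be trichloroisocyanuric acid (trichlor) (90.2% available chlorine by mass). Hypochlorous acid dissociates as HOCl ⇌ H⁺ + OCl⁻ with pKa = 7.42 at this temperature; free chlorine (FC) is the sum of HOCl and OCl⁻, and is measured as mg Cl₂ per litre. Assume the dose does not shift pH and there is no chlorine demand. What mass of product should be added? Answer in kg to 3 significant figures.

2.65 kg

Volume: 2420 m³ = 2,420,000 L.
[OCl⁻]/[HOCl] = 10^(pH − pKa) = 10^(7.13 − 7.42) = 0.5129; fraction as HOCl = 1/(1 + 0.5129) = 0.661.
Free chlorine required for 1.05 ppm HOCl: 1.05 / 0.661 = 1.589 ppm.
FC to add: 1.589 − 0.6 = 0.9885 mg/L as Cl₂.
Cl₂ equivalent: 0.9885 mg/L × 2,420,000 L = 2392 g.
Product at 90.2% available Cl: 2392 / 0.902 = 2652 g.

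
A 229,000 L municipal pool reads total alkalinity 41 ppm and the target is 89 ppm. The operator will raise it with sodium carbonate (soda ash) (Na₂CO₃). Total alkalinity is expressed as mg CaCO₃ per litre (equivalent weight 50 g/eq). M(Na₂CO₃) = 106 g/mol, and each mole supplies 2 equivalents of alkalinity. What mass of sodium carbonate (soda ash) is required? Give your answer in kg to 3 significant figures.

Alkalinity to add: (89 − 41) = 48 mg/L as CaCO₃ × 229,000 L = 10,990 g as CaCO₃.
Equivalents: 10,990 g ÷ 50 g/eq = 219.8 eq.
Each mole of Na₂CO₃ supplies 2 eq, so 219.8 / 2 = 109.9 mol.
Mass: 109.9 mol × 106 g/mol = 11,650 g.

11.7 kg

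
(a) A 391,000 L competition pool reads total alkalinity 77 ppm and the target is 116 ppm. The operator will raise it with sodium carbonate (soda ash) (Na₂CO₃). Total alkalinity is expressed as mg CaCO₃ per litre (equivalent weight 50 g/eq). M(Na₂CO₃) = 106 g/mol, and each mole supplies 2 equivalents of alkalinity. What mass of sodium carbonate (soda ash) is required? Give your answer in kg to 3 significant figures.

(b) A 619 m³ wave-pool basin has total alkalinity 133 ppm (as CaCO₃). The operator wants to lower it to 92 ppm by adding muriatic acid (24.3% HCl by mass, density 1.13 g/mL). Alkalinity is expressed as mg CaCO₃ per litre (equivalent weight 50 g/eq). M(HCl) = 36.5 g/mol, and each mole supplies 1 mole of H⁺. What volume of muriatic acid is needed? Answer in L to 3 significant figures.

(a) 16.2 kg; (b) 67.5 L

(a) Alkalinity to add: (116 − 77) = 39 mg/L as CaCO₃ × 391,000 L = 15,250 g as CaCO₃.
(a) Equivalents: 15,250 g ÷ 50 g/eq = 305 eq.
(a) Each mole of Na₂CO₃ supplies 2 eq, so 305 / 2 = 152.5 mol.
(a) Mass: 152.5 mol × 106 g/mol = 16,160 g.

(b) Volume: 619 m³ = 619,000 L.
(b) Alkalinity to neutralize: (133 − 92) = 41 mg/L as CaCO₃ × 619,000 L = 25,380 g as CaCO₃.
(b) Equivalents of H⁺ required: 25,380 ÷ 50 g/eq = 507.6 eq = 507.6 mol HCl.
(b) Mass of HCl: 507.6 × 36.5 = 18,530 g.
(b) Mass of 24.3% solution: 18,530 / 0.243 = 76,240 g.
(b) Volume: 76,240 g ÷ 1.13 g/mL = 67,470 mL.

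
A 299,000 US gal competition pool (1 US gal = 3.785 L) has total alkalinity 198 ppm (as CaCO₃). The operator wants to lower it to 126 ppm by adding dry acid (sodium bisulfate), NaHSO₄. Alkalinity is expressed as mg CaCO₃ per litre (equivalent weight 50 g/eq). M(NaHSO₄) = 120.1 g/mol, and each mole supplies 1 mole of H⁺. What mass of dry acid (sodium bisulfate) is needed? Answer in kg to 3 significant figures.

Volume: 299,000 US gal × 3.785 L/gal = 1,131,715 L.
Alkalinity to neutralize: (198 − 126) = 72 mg/L as CaCO₃ × 1,131,715 L = 81,480 g as CaCO₃.
Equivalents of H⁺ required: 81,480 ÷ 50 g/eq = 1630 eq = 1630 mol NaHSO₄.
Mass of NaHSO₄: 1630 × 120.1 = 195,700 g.

196 kg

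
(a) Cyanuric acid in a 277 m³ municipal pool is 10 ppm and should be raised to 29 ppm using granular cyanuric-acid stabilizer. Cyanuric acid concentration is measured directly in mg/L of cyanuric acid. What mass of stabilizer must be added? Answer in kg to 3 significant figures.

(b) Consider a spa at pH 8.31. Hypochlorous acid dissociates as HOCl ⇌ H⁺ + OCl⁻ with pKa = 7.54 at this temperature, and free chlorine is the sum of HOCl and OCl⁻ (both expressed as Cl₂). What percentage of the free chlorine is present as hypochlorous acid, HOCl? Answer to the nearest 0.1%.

(a) Volume: 277 m³ = 277,000 L.
(a) CYA to add: (29 − 10) = 19 mg/L × 277,000 L = 5263 g cyanuric acid.

(b) [OCl⁻]/[HOCl] = 10^(pH − pKa) = 10^(8.31 − 7.54) = 10^0.77 = 5.888.
(b) Fraction as HOCl = 1 / (1 + 5.888) = 0.1452.

(a) 5.26 kg; (b) 14.5%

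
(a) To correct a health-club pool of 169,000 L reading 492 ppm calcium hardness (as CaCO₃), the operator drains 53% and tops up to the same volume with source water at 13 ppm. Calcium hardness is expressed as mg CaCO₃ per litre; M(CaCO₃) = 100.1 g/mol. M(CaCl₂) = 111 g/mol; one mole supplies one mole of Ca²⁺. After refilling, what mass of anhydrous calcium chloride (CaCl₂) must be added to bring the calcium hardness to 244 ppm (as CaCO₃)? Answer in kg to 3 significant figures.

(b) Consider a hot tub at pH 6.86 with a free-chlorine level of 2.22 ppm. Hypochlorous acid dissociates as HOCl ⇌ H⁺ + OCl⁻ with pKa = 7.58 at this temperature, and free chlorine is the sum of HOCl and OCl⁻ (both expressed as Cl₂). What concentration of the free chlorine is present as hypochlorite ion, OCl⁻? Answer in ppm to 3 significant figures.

(a) 1.10 kg; (b) 0.355 ppm

(a) After draining 53% and refilling: 492 × 0.47 + 13 × 0.53 = 238.13 ppm.
(a) Deficit to target: 244 − 238.13 = 5.87 mg/L.
(a) As CaCO₃: 5.87 mg/L × 169,000 L = 992 g; ÷ 100.1 = 9.91 mol Ca²⁺.
(a) Mass: 9.91 × 111 = 1100 g.

(b) [OCl⁻]/[HOCl] = 10^(pH − pKa) = 10^(6.86 − 7.58) = 10^-0.72 = 0.1905.
(b) Fraction as HOCl = 1 / (1 + 0.1905) = 0.84.
(b) OCl⁻ = (1 − 0.84) × 2.22 ppm = 0.3553 ppm.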